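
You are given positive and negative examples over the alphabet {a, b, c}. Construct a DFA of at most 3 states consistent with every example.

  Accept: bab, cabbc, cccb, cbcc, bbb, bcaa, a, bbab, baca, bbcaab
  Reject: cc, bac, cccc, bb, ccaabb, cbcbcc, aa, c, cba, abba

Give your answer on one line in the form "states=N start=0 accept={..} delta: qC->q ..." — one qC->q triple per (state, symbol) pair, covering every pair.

states=3 start=0 accept={1} delta: 0a->1 0b->1 0c->0 1a->0 1b->2 1c->1 2a->0 2b->1 2c->0

Fold the examples into a partial DFA from state 0: repeatedly fix the first undefined (state, symbol) met by the shortest-then-alphabetical prefix, trying targets in increasing order and rejecting any under which an Accept and a Reject string meet in one state with the same remainder; add a state when all current targets are rejected. Accepting states are where Accept strings end.
a: 0a undefined. 0a->0: no, a/aa meet in 0. Open state 1: 0a->1.
b: 0b undefined. 0b->0: no, bbb/bb meet in 0. 0b->1: ok.
c: 0c undefined. 0c->0: ok.
aa: 1a undefined. 1a->0: ok.
ab: 1b undefined. 1b->0: no, bbab/cc meet in 0. 1b->1: no, bab/bb meet in 1. Open state 2: 1b->2.
bc: 1c undefined. 1c->0: no, cbcc/cc meet in 0. 1c->1: ok.
abb: 2b undefined. 2b->0: no, bab/abba meet in 1. 2b->1: ok.
bba: 2a undefined. 2a->0: ok.
bbc: 2c undefined. 2c->0: ok.
All examples now run through 3 states with every (state, symbol) defined. Accept strings end in {1}, Reject strings end in {0,2}; accept={1}.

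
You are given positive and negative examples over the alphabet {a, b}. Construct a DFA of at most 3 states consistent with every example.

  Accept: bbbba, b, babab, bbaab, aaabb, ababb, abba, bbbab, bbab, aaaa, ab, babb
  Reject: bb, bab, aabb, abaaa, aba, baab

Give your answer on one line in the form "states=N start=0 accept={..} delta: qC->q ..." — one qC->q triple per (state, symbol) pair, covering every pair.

Fold the examples into a partial DFA from state 0: repeatedly fix the first undefined (state, symbol) met by the shortest-then-alphabetical prefix, trying targets in increasing order and rejecting any under which an Accept and a Reject string meet in one state with the same remainder; add a state when all current targets are rejected. Accepting states are where Accept strings end.
a: 0a undefined. 0a->0: no, aaabb/bb meet in 0 with "bb" left. Open state 1: 0a->1.
b: 0b undefined. 0b->0: no, b/bb meet in 0. 0b->1: no, ab/bb meet in 1 with "b" left. Open state 2: 0b->2.
aa: 1a undefined. 1a->0: ok.
ab: 1b undefined. 1b->0: ok.
ba: 2a undefined. 2a->0: no, b/bab meet in 2. 2a->1: no, b/baab meet in 2. 2a->2: ok.
bb: 2b undefined. 2b->0: no, bbbba/abaaa meet in 1. 2b->1: ok.
All examples now run through 3 states with every (state, symbol) defined. Accept strings end in {0,2}, Reject strings end in {1}; accept={0,2}.

states=3 start=0 accept={0,2} delta: 0a->1 0b->2 1a->0 1b->0 2a->2 2b->1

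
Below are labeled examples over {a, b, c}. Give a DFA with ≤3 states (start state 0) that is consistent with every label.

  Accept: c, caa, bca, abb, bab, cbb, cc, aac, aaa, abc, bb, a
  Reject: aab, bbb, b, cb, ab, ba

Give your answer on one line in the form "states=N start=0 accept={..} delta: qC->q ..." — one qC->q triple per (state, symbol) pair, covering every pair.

states=2 start=0 accept={0} delta: 0a->0 0b->1 0c->0 1a->1 1b->0 1c->0

State merging on the prefix tree: take the shortest (then alphabetical) example prefix whose next move is undefined and point that move at state 0, else 1, else 2, ...; a target is out if some Accept/Reject pair would then sit in one state with the same input left (inseparable). If every existing state is out, open a new one.
a: 0a undefined. 0a->0: ok.
b: 0b undefined. 0b->0: no, abb/aab meet in 0. Open state 1: 0b->1.
c: 0c undefined. 0c->0: ok.
ba: 1a undefined. 1a->0: no, c/ba meet in 0. 1a->1: ok.
bb: 1b undefined. 1b->0: ok.
bc: 1c undefined. 1c->0: ok.
All examples now run through 2 states with every (state, symbol) defined. Accept strings end in {0}, Reject strings end in {1}; accept={0}.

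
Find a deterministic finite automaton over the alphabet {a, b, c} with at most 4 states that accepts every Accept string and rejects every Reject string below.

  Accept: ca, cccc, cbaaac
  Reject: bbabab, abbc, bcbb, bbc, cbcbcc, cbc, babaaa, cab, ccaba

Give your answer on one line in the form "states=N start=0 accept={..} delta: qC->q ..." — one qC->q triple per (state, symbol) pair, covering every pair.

Fold the examples into a partial DFA from state 0: repeatedly fix the first undefined (state, symbol) met by the shortest-then-alphabetical prefix, trying targets in increasing order and rejecting any under which an Accept and a Reject string meet in one state with the same remainder; add a state when all current targets are rejected. Accepting states are where Accept strings end.
a: 0a undefined. 0a->0: ok.
b: 0b undefined. 0b->0: ok.
c: 0c undefined. 0c->0: no, ca/bbabab meet in 0. Open state 1: 0c->1.
ca: 1a undefined. 1a->0: no, ca/bbabab meet in 0. 1a->1: no, ca/abbc meet in 1. Open state 2: 1a->2.
cb: 1b undefined. 1b->0: no, cbaaac/abbc meet in 1. 1b->1: ok.
cc: 1c undefined. 1c->0: no, cccc/bbabab meet in 0. 1c->1: no, cccc/abbc meet in 1. 1c->2: no, ca/cbc meet in 2. Open state 3: 1c->3.
cab: 2b undefined. 2b->0: ok.
cca: 3a undefined. 3a->0: ok.
ccc: 3c undefined. 3c->0: no, cccc/abbc meet in 1. 3c->1: no, cccc/cbc meet in 3. 3c->2: ok.
cbaa: 2a undefined. 2a->0: no, cbaaac/abbc meet in 1. 2a->1: ok.
cbcb: 3b undefined. 3b->0: ok.
cccc: 2c undefined. 2c->0: no, cccc/bbabab meet in 0. 2c->1: no, cccc/abbc meet in 1. 2c->2: ok.
All examples now run through 4 states with every (state, symbol) defined. Accept strings end in {2}, Reject strings end in {0,1,3}; accept={2}.

states=4 start=0 accept={2} delta: 0a->0 0b->0 0c->1 1a->2 1b->1 1c->3 2a->1 2b->0 2c->2 3a->0 3b->0 3c->2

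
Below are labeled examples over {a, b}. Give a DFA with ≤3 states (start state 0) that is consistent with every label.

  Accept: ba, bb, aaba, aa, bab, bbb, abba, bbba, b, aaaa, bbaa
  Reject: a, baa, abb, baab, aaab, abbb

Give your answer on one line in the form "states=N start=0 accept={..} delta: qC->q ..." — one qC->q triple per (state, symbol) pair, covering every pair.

Fold the examples into a partial DFA from state 0: repeatedly fix the first undefined (state, symbol) met by the shortest-then-alphabetical prefix, trying targets in increasing order and rejecting any under which an Accept and a Reject string meet in one state with the same remainder; add a state when all current targets are rejected. Accepting states are where Accept strings end.
a: 0a undefined. 0a->0: no, bb/abb meet in 0 with "bb" left. Open state 1: 0a->1.
b: 0b undefined. 0b->0: no, ba/a meet in 1. 0b->1: no, bbb/abb meet in 1 with "bb" left. Open state 2: 0b->2.
aa: 1a undefined. 1a->0: ok.
ab: 1b undefined. 1b->0: no, bb/abbb meet in 2 with "b" left. 1b->1: ok.
ba: 2a undefined. 2a->0: ok.
bb: 2b undefined. 2b->0: ok.
All examples now run through 3 states with every (state, symbol) defined. Accept strings end in {0,2}, Reject strings end in {1}; accept={0,2}.

states=3 start=0 accept={0,2} delta: 0a->1 0b->2 1a->0 1b->1 2a->0 2b->0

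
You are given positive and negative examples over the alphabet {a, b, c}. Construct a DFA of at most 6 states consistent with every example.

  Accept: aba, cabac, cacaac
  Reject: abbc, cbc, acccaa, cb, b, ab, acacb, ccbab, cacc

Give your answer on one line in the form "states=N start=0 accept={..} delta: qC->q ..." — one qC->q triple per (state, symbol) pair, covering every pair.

Grow the machine one transition at a time. Run the examples from 0; the earliest place one falls off (shortest prefix, ties alphabetical) gets sent to the lowest-numbered state that keeps every Accept/Reject pair distinguishable — a pair clashes when both reach the same state with identical unread suffix — and to a fresh state only if none does.
a: 0a undefined. 0a->0: ok.
b: 0b undefined. 0b->0: no, aba/b meet in 0. Open state 1: 0b->1.
c: 0c undefined. 0c->0: no, cacaac/acccaa meet in 0. 0c->1: ok.
ca: 1a undefined. 1a->0: no, cabac/b meet in 1. 1a->1: no, aba/b meet in 1. Open state 2: 1a->2.
cb: 1b undefined. 1b->0: ok.
cc: 1c undefined. 1c->0: ok.
cab: 2b undefined. 2b->0: no, cabac/abbc meet in 1. 2b->1: ok.
cac: 2c undefined. 2c->0: no, cabac/cb meet in 0. 2c->1: no, cabac/abbc meet in 1. 2c->2: no, aba/cacc meet in 2. Open state 3: 2c->3.
caca: 3a undefined. 3a->0: no, cacaac/abbc meet in 1. 3a->1: ok.
cacc: 3c undefined. 3c->0: ok.
acacb: 3b undefined. 3b->0: ok.
acccaa: 2a undefined. 2a->0: ok.
All examples now run through 4 states with every (state, symbol) defined. Accept strings end in {2,3}, Reject strings end in {0,1}; accept={2,3}.

states=4 start=0 accept={2,3} delta: 0a->0 0b->1 0c->1 1a->2 1b->0 1c->0 2a->0 2b->1 2c->3 3a->1 3b->0 3c->0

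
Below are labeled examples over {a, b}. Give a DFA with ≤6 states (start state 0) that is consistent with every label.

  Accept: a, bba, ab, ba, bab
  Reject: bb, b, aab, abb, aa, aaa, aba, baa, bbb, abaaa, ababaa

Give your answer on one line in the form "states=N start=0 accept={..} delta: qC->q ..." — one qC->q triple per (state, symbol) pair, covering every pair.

Fold the examples into a partial DFA from state 0: repeatedly fix the first undefined (state, symbol) met by the shortest-then-alphabetical prefix, trying targets in increasing order and rejecting any under which an Accept and a Reject string meet in one state with the same remainder; add a state when all current targets are rejected. Accepting states are where Accept strings end.
a: 0a undefined. 0a->0: no, a/aa meet in 0. Open state 1: 0a->1.
b: 0b undefined. 0b->0: ok.
aa: 1a undefined. 1a->0: no, a/aaa meet in 1. 1a->1: no, a/aa meet in 1. Open state 2: 1a->2.
ab: 1b undefined. 1b->0: no, a/aba meet in 1. 1b->1: no, a/abb meet in 1. 1b->2: no, ab/aa meet in 2. Open state 3: 1b->3.
aaa: 2a undefined. 2a->0: ok.
aab: 2b undefined. 2b->0: ok.
aba: 3a undefined. 3a->0: ok.
abb: 3b undefined. 3b->0: ok.
All examples now run through 4 states with every (state, symbol) defined. Accept strings end in {1,3}, Reject strings end in {0,2}; accept={1,3}.

states=4 start=0 accept={1,3} delta: 0a->1 0b->0 1a->2 1b->3 2a->0 2b->0 3a->0 3b->0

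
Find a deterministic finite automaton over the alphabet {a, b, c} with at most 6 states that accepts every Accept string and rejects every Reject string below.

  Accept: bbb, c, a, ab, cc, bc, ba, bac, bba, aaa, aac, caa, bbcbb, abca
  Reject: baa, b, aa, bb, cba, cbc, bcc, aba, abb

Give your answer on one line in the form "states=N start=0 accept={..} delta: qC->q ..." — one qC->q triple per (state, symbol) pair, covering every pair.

states=5 start=0 accept={1,3} delta: 0a->1 0b->2 0c->1 1a->0 1b->3 1c->1 2a->1 2b->4 2c->3 3a->0 3b->0 3c->0 4a->1 4b->1 4c->2

State merging on the prefix tree: take the shortest (then alphabetical) example prefix whose next move is undefined and point that move at state 0, else 1, else 2, ...; a target is out if some Accept/Reject pair would then sit in one state with the same input left (inseparable). If every existing state is out, open a new one.
a: 0a undefined. 0a->0: no, a/aa meet in 0. Open state 1: 0a->1.
b: 0b undefined. 0b->0: no, bbb/b meet in 0. 0b->1: no, bbb/abb meet in 1 with "bb" left. Open state 2: 0b->2.
c: 0c undefined. 0c->0: no, bc/cbc meet in 2 with "c" left. 0c->1: ok.
aa: 1a undefined. 1a->0: ok.
ab: 1b undefined. 1b->0: no, c/cba meet in 1. 1b->1: no, c/abb meet in 1. 1b->2: no, ab/b meet in 2. Open state 3: 1b->3.
ba: 2a undefined. 2a->0: no, c/baa meet in 1. 2a->1: ok.
bb: 2b undefined. 2b->0: no, bbb/b meet in 2. 2b->1: no, c/bb meet in 1. 2b->2: no, bbb/b meet in 2. 2b->3: no, bbb/abb meet in 3 with "b" left. Open state 4: 2b->4.
bc: 2c undefined. 2c->0: no, c/bcc meet in 1. 2c->1: no, cc/bcc meet in 1 with "c" left. 2c->2: no, bc/b meet in 2. 2c->3: ok.
cc: 1c undefined. 1c->0: no, cc/baa meet in 0. 1c->1: ok.
aba: 3a undefined. 3a->0: ok.
abb: 3b undefined. 3b->0: ok.
abc: 3c undefined. 3c->0: ok.
bba: 4a undefined. 4a->0: no, bba/baa meet in 0. 4a->1: ok.
bbb: 4b undefined. 4b->0: no, bbb/baa meet in 0. 4b->1: ok.
bbc: 4c undefined. 4c->0: no, bbcbb/bb meet in 4. 4c->1: no, bbcbb/baa meet in 0. 4c->2: ok.
All examples now run through 5 states with every (state, symbol) defined. Accept strings end in {1,3}, Reject strings end in {0,2,4}; accept={1,3}.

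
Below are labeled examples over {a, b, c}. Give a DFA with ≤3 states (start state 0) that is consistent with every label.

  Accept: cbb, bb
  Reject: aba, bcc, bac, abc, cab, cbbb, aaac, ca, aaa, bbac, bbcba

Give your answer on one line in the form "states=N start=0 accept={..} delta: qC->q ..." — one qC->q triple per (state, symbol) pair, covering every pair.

states=3 start=0 accept={2} delta: 0a->0 0b->1 0c->0 1a->0 1b->2 1c->0 2a->0 2b->0 2c->0

Grow the machine one transition at a time. Run the examples from 0; the earliest place one falls off (shortest prefix, ties alphabetical) gets sent to the lowest-numbered state that keeps every Accept/Reject pair distinguishable — a pair clashes when both reach the same state with identical unread suffix — and to a fresh state only if none does.
a: 0a undefined. 0a->0: ok.
b: 0b undefined. 0b->0: no, bb/aba meet in 0. Open state 1: 0b->1.
c: 0c undefined. 0c->0: ok.
ba: 1a undefined. 1a->0: ok.
bb: 1b undefined. 1b->0: no, cbb/aba meet in 0. 1b->1: no, cbb/cab meet in 1. Open state 2: 1b->2.
bc: 1c undefined. 1c->0: ok.
bba: 2a undefined. 2a->0: ok.
bbc: 2c undefined. 2c->0: ok.
cbbb: 2b undefined. 2b->0: ok.
All examples now run through 3 states with every (state, symbol) defined. Accept strings end in {2}, Reject strings end in {0,1}; accept={2}.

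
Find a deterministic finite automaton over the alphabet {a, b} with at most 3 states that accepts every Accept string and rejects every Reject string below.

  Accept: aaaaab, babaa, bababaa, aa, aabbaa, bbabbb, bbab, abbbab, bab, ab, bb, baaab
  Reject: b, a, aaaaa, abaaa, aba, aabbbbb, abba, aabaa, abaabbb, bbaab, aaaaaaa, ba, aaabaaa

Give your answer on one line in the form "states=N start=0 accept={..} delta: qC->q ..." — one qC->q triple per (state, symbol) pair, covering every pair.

Fold the examples into a partial DFA from state 0: repeatedly fix the first undefined (state, symbol) met by the shortest-then-alphabetical prefix, trying targets in increasing order and rejecting any under which an Accept and a Reject string meet in one state with the same remainder; add a state when all current targets are rejected. Accepting states are where Accept strings end.
a: 0a undefined. 0a->0: no, aaaaab/b meet in 0 with "b" left. Open state 1: 0a->1.
b: 0b undefined. 0b->0: no, bb/b meet in 0. 0b->1: no, babaa/aabaa meet in 1 with "abaa" left. Open state 2: 0b->2.
aa: 1a undefined. 1a->0: ok.
ab: 1b undefined. 1b->0: ok.
ba: 2a undefined. 2a->0: no, aaaaab/abba meet in 0. 2a->1: no, aaaaab/aabaa meet in 0. 2a->2: ok.
bb: 2b undefined. 2b->0: ok.
All examples now run through 3 states with every (state, symbol) defined. Accept strings end in {0}, Reject strings end in {1,2}; accept={0}.

states=3 start=0 accept={0} delta: 0a->1 0b->2 1a->0 1b->0 2a->2 2b->0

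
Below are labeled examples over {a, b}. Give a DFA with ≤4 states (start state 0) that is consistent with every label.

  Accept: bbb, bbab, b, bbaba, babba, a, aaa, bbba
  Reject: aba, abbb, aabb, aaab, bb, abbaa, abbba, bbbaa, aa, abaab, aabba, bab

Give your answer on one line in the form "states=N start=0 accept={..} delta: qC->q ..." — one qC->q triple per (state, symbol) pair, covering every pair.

states=4 start=0 accept={1,2} delta: 0a->1 0b->2 1a->0 1b->3 2a->1 2b->3 3a->0 3b->2

Grow the machine one transition at a time. Run the examples from 0; the earliest place one falls off (shortest prefix, ties alphabetical) gets sent to the lowest-numbered state that keeps every Accept/Reject pair distinguishable — a pair clashes when both reach the same state with identical unread suffix — and to a fresh state only if none does.
a: 0a undefined. 0a->0: no, bbb/abbb meet in 0 with "bbb" left. Open state 1: 0a->1.
b: 0b undefined. 0b->0: no, bbb/bb meet in 0. 0b->1: no, babba/aabba meet in 1 with "abba" left. Open state 2: 0b->2.
aa: 1a undefined. 1a->0: ok.
ab: 1b undefined. 1b->0: no, b/abaab meet in 2. 1b->1: no, a/abbb meet in 1. 1b->2: no, bbb/abbb meet in 2 with "bb" left. Open state 3: 1b->3.
ba: 2a undefined. 2a->0: no, b/bab meet in 2. 2a->1: ok.
bb: 2b undefined. 2b->0: no, bbab/aaab meet in 3. 2b->1: no, bbb/aaab meet in 3. 2b->2: no, bbb/aabb meet in 2. 2b->3: ok.
aba: 3a undefined. 3a->0: ok.
abb: 3b undefined. 3b->0: no, bbb/aba meet in 0. 3b->1: no, bbb/abbaa meet in 1. 3b->2: ok.
All examples now run through 4 states with every (state, symbol) defined. Accept strings end in {1,2}, Reject strings end in {0,3}; accept={1,2}.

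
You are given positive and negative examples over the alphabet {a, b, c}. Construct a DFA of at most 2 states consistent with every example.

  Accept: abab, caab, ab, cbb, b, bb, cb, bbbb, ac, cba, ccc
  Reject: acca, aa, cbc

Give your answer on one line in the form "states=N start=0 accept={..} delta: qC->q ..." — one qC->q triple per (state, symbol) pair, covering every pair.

State merging on the prefix tree: take the shortest (then alphabetical) example prefix whose next move is undefined and point that move at state 0, else 1, else 2, ...; a target is out if some Accept/Reject pair would then sit in one state with the same input left (inseparable). If every existing state is out, open a new one.
a: 0a undefined. 0a->0: ok.
b: 0b undefined. 0b->0: no, abab/aa meet in 0. Open state 1: 0b->1.
c: 0c undefined. 0c->0: no, ac/acca meet in 0. 0c->1: ok.
bb: 1b undefined. 1b->0: no, ab/cbc meet in 1. 1b->1: ok.
ca: 1a undefined. 1a->0: no, cba/aa meet in 0. 1a->1: ok.
cc: 1c undefined. 1c->0: ok.
All examples now run through 2 states with every (state, symbol) defined. Accept strings end in {1}, Reject strings end in {0}; accept={1}.

states=2 start=0 accept={1} delta: 0a->0 0b->1 0c->1 1a->1 1b->1 1c->0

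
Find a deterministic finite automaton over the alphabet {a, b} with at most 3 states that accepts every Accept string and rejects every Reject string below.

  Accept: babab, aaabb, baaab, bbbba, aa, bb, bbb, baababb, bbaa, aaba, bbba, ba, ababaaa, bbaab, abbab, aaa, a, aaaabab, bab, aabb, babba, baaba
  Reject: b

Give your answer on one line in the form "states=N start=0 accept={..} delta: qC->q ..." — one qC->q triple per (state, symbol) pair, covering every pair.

states=3 start=0 accept={0,2} delta: 0a->0 0b->1 1a->2 1b->2 2a->2 2b->2

Fold the examples into a partial DFA from state 0: repeatedly fix the first undefined (state, symbol) met by the shortest-then-alphabetical prefix, trying targets in increasing order and rejecting any under which an Accept and a Reject string meet in one state with the same remainder; add a state when all current targets are rejected. Accepting states are where Accept strings end.
a: 0a undefined. 0a->0: ok.
b: 0b undefined. 0b->0: no, babab/b meet in 0. Open state 1: 0b->1.
ba: 1a undefined. 1a->0: no, babab/b meet in 1. 1a->1: no, aaba/b meet in 1. Open state 2: 1a->2.
bb: 1b undefined. 1b->0: no, bbb/b meet in 1. 1b->1: no, aaabb/b meet in 1. 1b->2: ok.
baa: 2a undefined. 2a->0: no, baaab/b meet in 1. 2a->1: no, baaba/b meet in 1. 2a->2: ok.
bab: 2b undefined. 2b->0: no, babab/b meet in 1. 2b->1: no, babab/b meet in 1. 2b->2: ok.
All examples now run through 3 states with every (state, symbol) defined. Accept strings end in {0,2}, Reject strings end in {1}; accept={0,2}.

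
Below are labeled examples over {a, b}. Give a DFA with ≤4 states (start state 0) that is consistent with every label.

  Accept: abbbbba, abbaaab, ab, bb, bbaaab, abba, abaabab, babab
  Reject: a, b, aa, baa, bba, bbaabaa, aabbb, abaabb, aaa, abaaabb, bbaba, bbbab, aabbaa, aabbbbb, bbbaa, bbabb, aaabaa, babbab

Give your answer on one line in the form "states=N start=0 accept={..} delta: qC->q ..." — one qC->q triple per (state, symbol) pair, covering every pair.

Grow the machine one transition at a time. Run the examples from 0; the earliest place one falls off (shortest prefix, ties alphabetical) gets sent to the lowest-numbered state that keeps every Accept/Reject pair distinguishable — a pair clashes when both reach the same state with identical unread suffix — and to a fresh state only if none does.
a: 0a undefined. 0a->0: no, ab/b meet in 0 with "b" left. Open state 1: 0a->1.
b: 0b undefined. 0b->0: no, ab/bbbab meet in 1 with "b" left. 0b->1: ok.
aa: 1a undefined. 1a->0: no, babab/a meet in 1. 1a->1: ok.
ab: 1b undefined. 1b->0: no, abbbbba/a meet in 1. 1b->1: no, abbbbba/a meet in 1. Open state 2: 1b->2.
aba: 2a undefined. 2a->0: no, ab/bbabb meet in 2. 2a->1: ok.
abb: 2b undefined. 2b->0: no, abbbbba/a meet in 1. 2b->1: no, abbbbba/a meet in 1. 2b->2: no, abbbbba/a meet in 1. Open state 3: 2b->3.
abba: 3a undefined. 3a->0: ok.
abbb: 3b undefined. 3b->0: no, abbbbba/a meet in 1. 3b->1: ok.
All examples now run through 4 states with every (state, symbol) defined. Accept strings end in {0,2}, Reject strings end in {1,3}; accept={0,2}.

states=4 start=0 accept={0,2} delta: 0a->1 0b->1 1a->1 1b->2 2a->1 2b->3 3a->0 3b->1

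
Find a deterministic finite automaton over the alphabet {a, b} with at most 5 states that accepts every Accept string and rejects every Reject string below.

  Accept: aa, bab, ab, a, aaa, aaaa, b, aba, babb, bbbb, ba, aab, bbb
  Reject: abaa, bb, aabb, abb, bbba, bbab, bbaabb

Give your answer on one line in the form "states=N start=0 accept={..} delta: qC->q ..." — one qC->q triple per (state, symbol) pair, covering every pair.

states=5 start=0 accept={0,1,2} delta: 0a->0 0b->1 1a->2 1b->3 2a->3 2b->0 3a->4 3b->2 4a->0 4b->3

Fold the examples into a partial DFA from state 0: repeatedly fix the first undefined (state, symbol) met by the shortest-then-alphabetical prefix, trying targets in increasing order and rejecting any under which an Accept and a Reject string meet in one state with the same remainder; add a state when all current targets are rejected. Accepting states are where Accept strings end.
a: 0a undefined. 0a->0: ok.
b: 0b undefined. 0b->0: no, aa/abaa meet in 0. Open state 1: 0b->1.
ba: 1a undefined. 1a->0: no, aa/abaa meet in 0. 1a->1: no, bab/bb meet in 1 with "b" left. Open state 2: 1a->2.
bb: 1b undefined. 1b->0: no, aa/bb meet in 0. 1b->1: no, bab/bbab meet in 2 with "b" left. 1b->2: no, aba/bb meet in 2. Open state 3: 1b->3.
bab: 2b undefined. 2b->0: ok.
bba: 3a undefined. 3a->0: no, ab/bbab meet in 1. 3a->1: no, ab/bbaabb meet in 1. 3a->2: no, aa/bbab meet in 0. 3a->3: no, bbbb/bbaabb meet in 3 with "bb" left. Open state 4: 3a->4.
bbb: 3b undefined. 3b->0: no, aa/bbba meet in 0. 3b->1: no, aba/bbba meet in 2. 3b->2: ok.
abaa: 2a undefined. 2a->0: no, aa/abaa meet in 0. 2a->1: no, ab/abaa meet in 1. 2a->2: no, aba/abaa meet in 2. 2a->3: ok.
bbaa: 4a undefined. 4a->0: ok.
bbab: 4b undefined. 4b->0: no, aa/bbab meet in 0. 4b->1: no, ab/bbab meet in 1. 4b->2: no, aba/bbab meet in 2. 4b->3: ok.
All examples now run through 5 states with every (state, symbol) defined. Accept strings end in {0,1,2}, Reject strings end in {3}; accept={0,1,2}.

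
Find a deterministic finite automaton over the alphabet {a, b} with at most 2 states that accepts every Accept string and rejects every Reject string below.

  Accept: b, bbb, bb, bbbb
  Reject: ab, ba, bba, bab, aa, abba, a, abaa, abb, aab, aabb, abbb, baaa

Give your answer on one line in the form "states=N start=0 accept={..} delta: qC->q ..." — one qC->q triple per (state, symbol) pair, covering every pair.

Fold the examples into a partial DFA from state 0: repeatedly fix the first undefined (state, symbol) met by the shortest-then-alphabetical prefix, trying targets in increasing order and rejecting any under which an Accept and a Reject string meet in one state with the same remainder; add a state when all current targets are rejected. Accepting states are where Accept strings end.
a: 0a undefined. 0a->0: no, b/ab meet in 0 with "b" left. Open state 1: 0a->1.
b: 0b undefined. 0b->0: ok.
aa: 1a undefined. 1a->0: no, b/aa meet in 0. 1a->1: ok.
ab: 1b undefined. 1b->0: no, b/ab meet in 0. 1b->1: ok.
All examples now run through 2 states with every (state, symbol) defined. Accept strings end in {0}, Reject strings end in {1}; accept={0}.

states=2 start=0 accept={0} delta: 0a->1 0b->0 1a->1 1b->1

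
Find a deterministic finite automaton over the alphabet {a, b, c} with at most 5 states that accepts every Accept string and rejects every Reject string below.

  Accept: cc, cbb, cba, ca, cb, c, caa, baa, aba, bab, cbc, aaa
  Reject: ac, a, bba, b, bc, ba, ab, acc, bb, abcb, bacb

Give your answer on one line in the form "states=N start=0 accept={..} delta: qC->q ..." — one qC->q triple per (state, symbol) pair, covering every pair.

states=5 start=0 accept={3} delta: 0a->1 0b->2 0c->3 1a->3 1b->1 1c->1 2a->4 2b->0 2c->0 3a->3 3b->3 3c->3 4a->3 4b->3 4c->0

Grow the machine one transition at a time. Run the examples from 0; the earliest place one falls off (shortest prefix, ties alphabetical) gets sent to the lowest-numbered state that keeps every Accept/Reject pair distinguishable — a pair clashes when both reach the same state with identical unread suffix — and to a fresh state only if none does.
a: 0a undefined. 0a->0: no, cc/acc meet in 0 with "cc" left. Open state 1: 0a->1.
b: 0b undefined. 0b->0: no, c/bc meet in 0 with "c" left. 0b->1: no, aba/bba meet in 1 with "ba" left. Open state 2: 0b->2.
c: 0c undefined. 0c->0: no, cbb/bb meet in 2 with "b" left. 0c->1: no, cc/ac meet in 1 with "c" left. 0c->2: no, cc/bc meet in 2 with "c" left. Open state 3: 0c->3.
aa: 1a undefined. 1a->0: no, aaa/a meet in 1. 1a->1: no, aaa/a meet in 1. 1a->2: no, aaa/ba meet in 2 with "a" left. 1a->3: ok.
ab: 1b undefined. 1b->0: no, cb/abcb meet in 3 with "b" left. 1b->1: ok.
ac: 1c undefined. 1c->0: no, c/acc meet in 3. 1c->1: ok.
ba: 2a undefined. 2a->0: no, cb/bacb meet in 3 with "b" left. 2a->1: no, bab/ac meet in 1. 2a->2: no, baa/b meet in 2. 2a->3: no, c/ba meet in 3. Open state 4: 2a->4.
bb: 2b undefined. 2b->0: ok.
bc: 2c undefined. 2c->0: ok.
ca: 3a undefined. 3a->0: no, ca/bc meet in 0. 3a->1: no, ca/ac meet in 1. 3a->2: no, ca/b meet in 2. 3a->3: ok.
cb: 3b undefined. 3b->0: no, cbb/b meet in 2. 3b->1: no, cbb/ac meet in 1. 3b->2: no, cbb/bc meet in 0. 3b->3: ok.
cc: 3c undefined. 3c->0: no, cc/bc meet in 0. 3c->1: no, cc/ac meet in 1. 3c->2: no, cc/b meet in 2. 3c->3: ok.
baa: 4a undefined. 4a->0: no, baa/bc meet in 0. 4a->1: no, baa/ac meet in 1. 4a->2: no, baa/b meet in 2. 4a->3: ok.
bab: 4b undefined. 4b->0: no, bab/bc meet in 0. 4b->1: no, bab/ac meet in 1. 4b->2: no, bab/b meet in 2. 4b->3: ok.
bac: 4c undefined. 4c->0: ok.
All examples now run through 5 states with every (state, symbol) defined. Accept strings end in {3}, Reject strings end in {0,1,2,4}; accept={3}.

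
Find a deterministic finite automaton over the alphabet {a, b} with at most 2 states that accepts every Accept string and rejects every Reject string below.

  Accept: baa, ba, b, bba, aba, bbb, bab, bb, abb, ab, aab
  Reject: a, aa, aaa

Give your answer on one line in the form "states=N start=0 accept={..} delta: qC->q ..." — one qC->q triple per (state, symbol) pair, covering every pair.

states=2 start=0 accept={1} delta: 0a->0 0b->1 1a->1 1b->1

Fold the examples into a partial DFA from state 0: repeatedly fix the first undefined (state, symbol) met by the shortest-then-alphabetical prefix, trying targets in increasing order and rejecting any under which an Accept and a Reject string meet in one state with the same remainder; add a state when all current targets are rejected. Accepting states are where Accept strings end.
a: 0a undefined. 0a->0: ok.
b: 0b undefined. 0b->0: no, baa/a meet in 0. Open state 1: 0b->1.
ba: 1a undefined. 1a->0: no, baa/a meet in 0. 1a->1: ok.
bb: 1b undefined. 1b->0: no, bba/a meet in 0. 1b->1: ok.
All examples now run through 2 states with every (state, symbol) defined. Accept strings end in {1}, Reject strings end in {0}; accept={1}.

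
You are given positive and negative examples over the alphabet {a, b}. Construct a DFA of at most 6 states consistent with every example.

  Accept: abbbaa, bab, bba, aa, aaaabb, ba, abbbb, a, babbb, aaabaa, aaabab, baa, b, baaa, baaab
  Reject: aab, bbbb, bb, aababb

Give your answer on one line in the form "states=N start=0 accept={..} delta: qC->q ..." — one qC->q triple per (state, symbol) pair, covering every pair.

Fold the examples into a partial DFA from state 0: repeatedly fix the first undefined (state, symbol) met by the shortest-then-alphabetical prefix, trying targets in increasing order and rejecting any under which an Accept and a Reject string meet in one state with the same remainder; add a state when all current targets are rejected. Accepting states are where Accept strings end.
a: 0a undefined. 0a->0: no, aaaabb/bb meet in 0 with "bb" left. Open state 1: 0a->1.
b: 0b undefined. 0b->0: no, b/bbbb meet in 0. 0b->1: no, bab/aab meet in 1 with "ab" left. Open state 2: 0b->2.
aa: 1a undefined. 1a->0: no, aaaabb/bb meet in 2 with "b" left. 1a->1: ok.
ab: 1b undefined. 1b->0: no, aaaabb/aababb meet in 2. 1b->1: no, abbbaa/aab meet in 1. 1b->2: no, aaaabb/bb meet in 2 with "b" left. Open state 3: 1b->3.
ba: 2a undefined. 2a->0: no, baaab/aab meet in 3. 2a->1: no, bab/aab meet in 3. 2a->2: no, bab/bb meet in 2 with "b" left. 2a->3: no, ba/aab meet in 3. Open state 4: 2a->4.
bb: 2b undefined. 2b->0: ok.
abb: 3b undefined. 3b->0: no, aaaabb/bbbb meet in 0. 3b->1: ok.
baa: 4a undefined. 4a->0: no, baa/bbbb meet in 0. 4a->1: no, baaab/aab meet in 3. 4a->2: ok.
bab: 4b undefined. 4b->0: no, bab/bbbb meet in 0. 4b->1: ok.
aaba: 3a undefined. 3a->0: ok.
All examples now run through 5 states with every (state, symbol) defined. Accept strings end in {1,2,4}, Reject strings end in {0,3}; accept={1,2,4}.

states=5 start=0 accept={1,2,4} delta: 0a->1 0b->2 1a->1 1b->3 2a->4 2b->0 3a->0 3b->1 4a->2 4b->1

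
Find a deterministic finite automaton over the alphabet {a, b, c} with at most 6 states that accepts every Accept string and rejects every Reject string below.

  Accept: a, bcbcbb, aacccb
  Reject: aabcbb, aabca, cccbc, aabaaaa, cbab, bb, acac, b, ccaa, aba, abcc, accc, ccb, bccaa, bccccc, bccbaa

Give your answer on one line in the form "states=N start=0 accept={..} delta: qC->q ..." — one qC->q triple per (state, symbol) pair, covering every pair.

Grow the machine one transition at a time. Run the examples from 0; the earliest place one falls off (shortest prefix, ties alphabetical) gets sent to the lowest-numbered state that keeps every Accept/Reject pair distinguishable — a pair clashes when both reach the same state with identical unread suffix — and to a fresh state only if none does.
a: 0a undefined. 0a->0: ok.
b: 0b undefined. 0b->0: no, a/aabaaaa meet in 0. Open state 1: 0b->1.
c: 0c undefined. 0c->0: no, a/acac meet in 0. 0c->1: ok.
bb: 1b undefined. 1b->0: no, a/bb meet in 0. 1b->1: ok.
bc: 1c undefined. 1c->0: no, a/aabca meet in 0. 1c->1: no, bcbcbb/aabcbb meet in 1. Open state 2: 1c->2.
aba: 1a undefined. 1a->0: no, a/aabaaaa meet in 0. 1a->1: ok.
bcb: 2b undefined. 2b->0: no, a/ccb meet in 0. 2b->1: no, bcbcbb/aabcbb meet in 1. 2b->2: ok.
bcc: 2c undefined. 2c->0: no, a/abcc meet in 0. 2c->1: no, bcbcbb/aabaaaa meet in 1. 2c->2: no, bcbcbb/aabcbb meet in 2. Open state 3: 2c->3.
cca: 2a undefined. 2a->0: no, a/aabca meet in 0. 2a->1: ok.
bcca: 3a undefined. 3a->0: no, a/bccaa meet in 0. 3a->1: ok.
bccb: 3b undefined. 3b->0: no, a/bccbaa meet in 0. 3b->1: no, bcbcbb/aabca meet in 1. 3b->2: no, bcbcbb/aabcbb meet in 2. 3b->3: no, bcbcbb/abcc meet in 3. Open state 4: 3b->4.
bccc: 3c undefined. 3c->0: ok.
bccba: 4a undefined. 4a->0: no, a/bccbaa meet in 0. 4a->1: ok.
cccbc: 4c undefined. 4c->0: no, a/cccbc meet in 0. 4c->1: ok.
bcbcbb: 4b undefined. 4b->0: ok.
All examples now run through 5 states with every (state, symbol) defined. Accept strings end in {0,4}, Reject strings end in {1,2,3}; accept={0,4}.

states=5 start=0 accept={0,4} delta: 0a->0 0b->1 0c->1 1a->1 1b->1 1c->2 2a->1 2b->2 2c->3 3a->1 3b->4 3c->0 4a->1 4b->0 4c->1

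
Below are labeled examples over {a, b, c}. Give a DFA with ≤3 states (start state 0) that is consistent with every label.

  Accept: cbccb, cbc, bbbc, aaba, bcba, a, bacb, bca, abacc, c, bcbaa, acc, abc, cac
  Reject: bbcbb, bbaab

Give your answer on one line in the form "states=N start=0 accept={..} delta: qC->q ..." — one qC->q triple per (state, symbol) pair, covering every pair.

Grow the machine one transition at a time. Run the examples from 0; the earliest place one falls off (shortest prefix, ties alphabetical) gets sent to the lowest-numbered state that keeps every Accept/Reject pair distinguishable — a pair clashes when both reach the same state with identical unread suffix — and to a fresh state only if none does.
a: 0a undefined. 0a->0: ok.
b: 0b undefined. 0b->0: no, aaba/bbaab meet in 0. Open state 1: 0b->1.
c: 0c undefined. 0c->0: ok.
ba: 1a undefined. 1a->0: ok.
bb: 1b undefined. 1b->0: no, aaba/bbcbb meet in 0. 1b->1: no, bacb/bbaab meet in 1. Open state 2: 1b->2.
bc: 1c undefined. 1c->0: ok.
bba: 2a undefined. 2a->0: no, cbccb/bbaab meet in 1. 2a->1: no, cbccb/bbaab meet in 1. 2a->2: ok.
bbb: 2b undefined. 2b->0: no, cbc/bbaab meet in 0. 2b->1: no, cbccb/bbaab meet in 1. 2b->2: ok.
bbc: 2c undefined. 2c->0: ok.
All examples now run through 3 states with every (state, symbol) defined. Accept strings end in {0,1}, Reject strings end in {2}; accept={0,1}.

states=3 start=0 accept={0,1} delta: 0a->0 0b->1 0c->0 1a->0 1b->2 1c->0 2a->2 2b->2 2c->0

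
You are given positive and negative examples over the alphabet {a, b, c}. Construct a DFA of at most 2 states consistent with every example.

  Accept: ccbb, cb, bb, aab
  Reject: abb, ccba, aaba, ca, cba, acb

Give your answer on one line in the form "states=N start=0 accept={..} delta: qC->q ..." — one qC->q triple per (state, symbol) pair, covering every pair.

states=2 start=0 accept={0} delta: 0a->1 0b->0 0c->0 1a->0 1b->1 1c->1

State merging on the prefix tree: take the shortest (then alphabetical) example prefix whose next move is undefined and point that move at state 0, else 1, else 2, ...; a target is out if some Accept/Reject pair would then sit in one state with the same input left (inseparable). If every existing state is out, open a new one.
a: 0a undefined. 0a->0: no, cb/acb meet in 0 with "cb" left. Open state 1: 0a->1.
b: 0b undefined. 0b->0: ok.
c: 0c undefined. 0c->0: ok.
aa: 1a undefined. 1a->0: ok.
ab: 1b undefined. 1b->0: no, ccbb/abb meet in 0. 1b->1: ok.
ac: 1c undefined. 1c->0: no, ccbb/acb meet in 0. 1c->1: ok.
All examples now run through 2 states with every (state, symbol) defined. Accept strings end in {0}, Reject strings end in {1}; accept={0}.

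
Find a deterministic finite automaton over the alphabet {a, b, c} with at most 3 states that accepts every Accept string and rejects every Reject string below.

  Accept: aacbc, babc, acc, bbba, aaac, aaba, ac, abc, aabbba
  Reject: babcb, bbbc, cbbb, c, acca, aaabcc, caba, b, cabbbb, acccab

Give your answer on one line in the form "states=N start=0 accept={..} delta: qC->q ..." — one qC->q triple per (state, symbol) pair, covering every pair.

Fold the examples into a partial DFA from state 0: repeatedly fix the first undefined (state, symbol) met by the shortest-then-alphabetical prefix, trying targets in increasing order and rejecting any under which an Accept and a Reject string meet in one state with the same remainder; add a state when all current targets are rejected. Accepting states are where Accept strings end.
a: 0a undefined. 0a->0: no, aaac/c meet in 0 with "c" left. Open state 1: 0a->1.
b: 0b undefined. 0b->0: ok.
c: 0c undefined. 0c->0: ok.
aa: 1a undefined. 1a->0: no, aacbc/bbbc meet in 0. 1a->1: no, aaba/caba meet in 1 with "ba" left. Open state 2: 1a->2.
ab: 1b undefined. 1b->0: no, babc/babcb meet in 0. 1b->1: no, bbba/cabbbb meet in 1. 1b->2: ok.
ac: 1c undefined. 1c->0: no, acc/bbbc meet in 0. 1c->1: ok.
aaa: 2a undefined. 2a->0: no, aaac/bbbc meet in 0. 2a->1: no, acc/caba meet in 1. 2a->2: ok.
aab: 2b undefined. 2b->0: ok.
aac: 2c undefined. 2c->0: no, aacbc/babcb meet in 0. 2c->1: ok.
All examples now run through 3 states with every (state, symbol) defined. Accept strings end in {1}, Reject strings end in {0,2}; accept={1}.

states=3 start=0 accept={1} delta: 0a->1 0b->0 0c->0 1a->2 1b->2 1c->1 2a->2 2b->0 2c->1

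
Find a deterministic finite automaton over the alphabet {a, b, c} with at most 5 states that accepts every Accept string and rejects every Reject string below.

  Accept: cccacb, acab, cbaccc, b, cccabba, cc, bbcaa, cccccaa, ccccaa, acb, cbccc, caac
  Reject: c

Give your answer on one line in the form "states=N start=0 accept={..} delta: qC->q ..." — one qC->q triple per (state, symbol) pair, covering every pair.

states=3 start=0 accept={0,2} delta: 0a->0 0b->0 0c->1 1a->2 1b->0 1c->2 2a->2 2b->0 2c->0

Fold the examples into a partial DFA from state 0: repeatedly fix the first undefined (state, symbol) met by the shortest-then-alphabetical prefix, trying targets in increasing order and rejecting any under which an Accept and a Reject string meet in one state with the same remainder; add a state when all current targets are rejected. Accepting states are where Accept strings end.
a: 0a undefined. 0a->0: ok.
b: 0b undefined. 0b->0: ok.
c: 0c undefined. 0c->0: no, cccacb/c meet in 0. Open state 1: 0c->1.
ca: 1a undefined. 1a->0: no, caac/c meet in 1. 1a->1: no, bbcaa/c meet in 1. Open state 2: 1a->2.
cb: 1b undefined. 1b->0: ok.
cc: 1c undefined. 1c->0: no, cbaccc/c meet in 1. 1c->1: no, cbaccc/c meet in 1. 1c->2: ok.
caa: 2a undefined. 2a->0: no, caac/c meet in 1. 2a->1: no, bbcaa/c meet in 1. 2a->2: ok.
ccc: 2c undefined. 2c->0: ok.
acab: 2b undefined. 2b->0: ok.
All examples now run through 3 states with every (state, symbol) defined. Accept strings end in {0,2}, Reject strings end in {1}; accept={0,2}.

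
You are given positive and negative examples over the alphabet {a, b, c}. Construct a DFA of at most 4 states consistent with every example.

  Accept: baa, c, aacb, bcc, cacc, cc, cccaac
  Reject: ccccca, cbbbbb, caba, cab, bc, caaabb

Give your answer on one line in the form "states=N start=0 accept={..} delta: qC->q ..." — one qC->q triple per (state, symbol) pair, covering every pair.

State merging on the prefix tree: take the shortest (then alphabetical) example prefix whose next move is undefined and point that move at state 0, else 1, else 2, ...; a target is out if some Accept/Reject pair would then sit in one state with the same input left (inseparable). If every existing state is out, open a new one.
a: 0a undefined. 0a->0: ok.
b: 0b undefined. 0b->0: no, c/bc meet in 0 with "c" left. Open state 1: 0b->1.
c: 0c undefined. 0c->0: no, c/ccccca meet in 0. 0c->1: no, cc/bc meet in 1 with "c" left. Open state 2: 0c->2.
ba: 1a undefined. 1a->0: ok.
bc: 1c undefined. 1c->0: no, baa/bc meet in 0. 1c->1: no, bcc/bc meet in 1. 1c->2: no, c/bc meet in 2. Open state 3: 1c->3.
ca: 2a undefined. 2a->0: no, baa/caba meet in 0. 2a->1: ok.
cb: 2b undefined. 2b->0: ok.
cc: 2c undefined. 2c->0: ok.
bcc: 3c undefined. 3c->0: ok.
cab: 1b undefined. 1b->0: no, baa/cbbbbb meet in 0. 1b->1: no, baa/caba meet in 0. 1b->2: no, c/cab meet in 2. 1b->3: ok.
caba: 3a undefined. 3a->0: no, baa/caba meet in 0. 3a->1: ok.
cbbbb: 3b undefined. 3b->0: ok.
All examples now run through 4 states with every (state, symbol) defined. Accept strings end in {0,2}, Reject strings end in {1,3}; accept={0,2}.

states=4 start=0 accept={0,2} delta: 0a->0 0b->1 0c->2 1a->0 1b->3 1c->3 2a->1 2b->0 2c->0 3a->1 3b->0 3c->0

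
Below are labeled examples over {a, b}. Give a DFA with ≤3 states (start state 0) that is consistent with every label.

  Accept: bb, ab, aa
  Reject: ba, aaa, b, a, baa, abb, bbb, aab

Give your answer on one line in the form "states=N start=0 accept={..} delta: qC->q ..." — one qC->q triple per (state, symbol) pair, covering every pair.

State merging on the prefix tree: take the shortest (then alphabetical) example prefix whose next move is undefined and point that move at state 0, else 1, else 2, ...; a target is out if some Accept/Reject pair would then sit in one state with the same input left (inseparable). If every existing state is out, open a new one.
a: 0a undefined. 0a->0: no, bb/abb meet in 0 with "bb" left. Open state 1: 0a->1.
b: 0b undefined. 0b->0: no, bb/b meet in 0. 0b->1: no, aa/ba meet in 1 with "a" left. Open state 2: 0b->2.
aa: 1a undefined. 1a->0: ok.
ab: 1b undefined. 1b->0: ok.
ba: 2a undefined. 2a->0: no, ab/ba meet in 0. 2a->1: no, ab/baa meet in 0. 2a->2: ok.
bb: 2b undefined. 2b->0: ok.
All examples now run through 3 states with every (state, symbol) defined. Accept strings end in {0}, Reject strings end in {1,2}; accept={0}.

states=3 start=0 accept={0} delta: 0a->1 0b->2 1a->0 1b->0 2a->2 2b->0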